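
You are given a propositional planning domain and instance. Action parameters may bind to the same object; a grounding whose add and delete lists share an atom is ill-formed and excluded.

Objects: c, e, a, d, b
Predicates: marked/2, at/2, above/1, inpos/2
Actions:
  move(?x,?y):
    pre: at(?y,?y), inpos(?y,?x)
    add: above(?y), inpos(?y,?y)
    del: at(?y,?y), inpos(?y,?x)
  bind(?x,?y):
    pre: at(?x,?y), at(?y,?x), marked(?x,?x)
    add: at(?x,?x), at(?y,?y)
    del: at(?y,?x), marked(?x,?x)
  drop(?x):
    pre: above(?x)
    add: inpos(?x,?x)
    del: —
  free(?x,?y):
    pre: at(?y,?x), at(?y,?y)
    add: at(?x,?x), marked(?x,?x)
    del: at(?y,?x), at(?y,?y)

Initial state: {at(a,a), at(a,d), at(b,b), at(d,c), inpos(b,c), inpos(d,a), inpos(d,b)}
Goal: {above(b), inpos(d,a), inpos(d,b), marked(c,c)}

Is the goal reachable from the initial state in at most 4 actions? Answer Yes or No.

Yes

1. move(c,b)  →  {above(b), at(a,a), at(a,d), at(d,c), inpos(b,b), inpos(d,a), inpos(d,b)}
2. free(d,a)  →  {above(b), at(d,c), at(d,d), inpos(b,b), inpos(d,a), inpos(d,b), marked(d,d)}
3. free(c,d)  →  {above(b), at(c,c), inpos(b,b), inpos(d,a), inpos(d,b), marked(c,c), marked(d,d)}
optimal plan length = 3; 3 ≤ 4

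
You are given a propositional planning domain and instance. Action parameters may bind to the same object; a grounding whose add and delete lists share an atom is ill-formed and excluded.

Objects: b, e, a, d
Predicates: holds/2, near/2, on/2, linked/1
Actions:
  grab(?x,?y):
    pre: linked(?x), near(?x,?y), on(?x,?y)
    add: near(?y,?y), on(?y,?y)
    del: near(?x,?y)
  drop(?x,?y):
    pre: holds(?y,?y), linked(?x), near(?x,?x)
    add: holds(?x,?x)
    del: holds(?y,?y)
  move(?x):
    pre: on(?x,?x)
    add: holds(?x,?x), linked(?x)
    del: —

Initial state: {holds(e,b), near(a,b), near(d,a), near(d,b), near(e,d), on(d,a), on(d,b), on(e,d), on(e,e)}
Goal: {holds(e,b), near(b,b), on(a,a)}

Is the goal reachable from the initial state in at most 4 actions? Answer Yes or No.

No

1. move(e)  →  {holds(e,b), holds(e,e), linked(e), near(a,b), near(d,a), near(d,b), near(e,d), on(d,a), on(d,b), on(e,d), on(e,e)}
2. grab(e,d)  →  {holds(e,b), holds(e,e), linked(e), near(a,b), near(d,a), near(d,b), near(d,d), on(d,a), on(d,b), on(d,d), on(e,d), on(e,e)}
3. move(d)  →  {holds(d,d), holds(e,b), holds(e,e), linked(d), linked(e), near(a,b), near(d,a), near(d,b), near(d,d), on(d,a), on(d,b), on(d,d), on(e,d), on(e,e)}
4. grab(d,b)  →  {holds(d,d), holds(e,b), holds(e,e), linked(d), linked(e), near(a,b), near(b,b), near(d,a), near(d,d), on(b,b), on(d,a), on(d,b), on(d,d), on(e,d), on(e,e)}
5. grab(d,a)  →  {holds(d,d), holds(e,b), holds(e,e), linked(d), linked(e), near(a,a), near(a,b), near(b,b), near(d,d), on(a,a), on(b,b), on(d,a), on(d,b), on(d,d), on(e,d), on(e,e)}
optimal plan length = 5; 5 > 4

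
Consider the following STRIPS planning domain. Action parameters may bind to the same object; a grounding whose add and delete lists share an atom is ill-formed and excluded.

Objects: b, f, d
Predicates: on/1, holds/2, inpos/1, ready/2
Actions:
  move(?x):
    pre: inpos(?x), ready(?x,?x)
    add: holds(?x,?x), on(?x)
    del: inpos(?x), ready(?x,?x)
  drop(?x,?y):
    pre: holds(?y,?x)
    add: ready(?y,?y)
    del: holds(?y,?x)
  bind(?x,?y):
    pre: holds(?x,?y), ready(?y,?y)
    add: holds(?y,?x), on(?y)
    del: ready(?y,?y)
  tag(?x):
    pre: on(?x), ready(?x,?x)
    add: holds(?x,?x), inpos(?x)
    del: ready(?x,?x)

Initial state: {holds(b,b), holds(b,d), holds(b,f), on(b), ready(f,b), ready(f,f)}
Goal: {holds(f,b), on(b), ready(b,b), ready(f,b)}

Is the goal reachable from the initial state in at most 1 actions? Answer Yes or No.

No

1. drop(b,b)  →  {holds(b,d), holds(b,f), on(b), ready(b,b), ready(f,b), ready(f,f)}
2. bind(b,f)  →  {holds(b,d), holds(b,f), holds(f,b), on(b), on(f), ready(b,b), ready(f,b)}
optimal plan length = 2; 2 > 1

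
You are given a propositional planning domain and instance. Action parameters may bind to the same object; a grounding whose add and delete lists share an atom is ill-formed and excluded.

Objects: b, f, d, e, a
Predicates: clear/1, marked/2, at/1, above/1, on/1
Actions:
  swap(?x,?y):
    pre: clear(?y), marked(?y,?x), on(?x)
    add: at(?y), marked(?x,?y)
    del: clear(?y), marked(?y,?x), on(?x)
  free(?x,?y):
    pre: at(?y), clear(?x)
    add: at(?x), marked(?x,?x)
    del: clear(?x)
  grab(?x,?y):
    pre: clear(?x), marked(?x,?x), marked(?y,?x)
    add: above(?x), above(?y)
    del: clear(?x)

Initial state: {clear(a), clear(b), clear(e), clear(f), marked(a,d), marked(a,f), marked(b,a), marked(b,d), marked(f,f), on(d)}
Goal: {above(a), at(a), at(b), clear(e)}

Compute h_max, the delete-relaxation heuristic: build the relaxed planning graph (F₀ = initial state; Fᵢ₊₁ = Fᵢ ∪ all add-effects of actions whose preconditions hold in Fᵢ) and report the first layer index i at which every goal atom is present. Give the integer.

F0 = init (10 atoms)
F1 = F0 ∪ {above(a), above(f), at(a), at(b), marked(d,a), marked(d,b)}  (16 atoms)
goal ⊆ F1  ⇒  h_max = 1

1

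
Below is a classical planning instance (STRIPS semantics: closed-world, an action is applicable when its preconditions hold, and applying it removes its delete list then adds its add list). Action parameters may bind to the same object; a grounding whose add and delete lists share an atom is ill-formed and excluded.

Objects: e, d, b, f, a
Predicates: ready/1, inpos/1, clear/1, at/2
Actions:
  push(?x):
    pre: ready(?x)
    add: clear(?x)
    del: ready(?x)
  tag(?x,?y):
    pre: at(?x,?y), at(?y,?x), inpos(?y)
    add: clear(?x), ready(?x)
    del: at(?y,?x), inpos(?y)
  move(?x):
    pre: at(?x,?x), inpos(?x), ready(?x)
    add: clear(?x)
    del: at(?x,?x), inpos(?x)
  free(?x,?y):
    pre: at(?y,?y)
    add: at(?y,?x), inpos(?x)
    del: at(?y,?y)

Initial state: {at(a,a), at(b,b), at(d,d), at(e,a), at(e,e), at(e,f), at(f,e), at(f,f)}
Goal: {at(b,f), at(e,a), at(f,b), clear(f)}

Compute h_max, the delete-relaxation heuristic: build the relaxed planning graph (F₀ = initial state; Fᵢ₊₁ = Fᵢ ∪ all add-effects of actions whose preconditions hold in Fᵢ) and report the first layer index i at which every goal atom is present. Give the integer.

F0 = init (8 atoms)
F1 = F0 ∪ {at(a,b), at(a,d), at(a,e), at(a,f), at(b,a), at(b,d), at(b,e), at(b,f), at(d,a), at(d,b), at(d,e), at(d,f), at(e,b), at(e,d), at(f,a), at(f,b), at(f,d), inpos(a), inpos(b), inpos(d), inpos(e), inpos(f)}  (30 atoms)
F2 = F1 ∪ {clear(a), clear(b), clear(d), clear(e), clear(f), ready(a), ready(b), ready(d), ready(e), ready(f)}  (40 atoms)
goal ⊆ F2  ⇒  h_max = 2

2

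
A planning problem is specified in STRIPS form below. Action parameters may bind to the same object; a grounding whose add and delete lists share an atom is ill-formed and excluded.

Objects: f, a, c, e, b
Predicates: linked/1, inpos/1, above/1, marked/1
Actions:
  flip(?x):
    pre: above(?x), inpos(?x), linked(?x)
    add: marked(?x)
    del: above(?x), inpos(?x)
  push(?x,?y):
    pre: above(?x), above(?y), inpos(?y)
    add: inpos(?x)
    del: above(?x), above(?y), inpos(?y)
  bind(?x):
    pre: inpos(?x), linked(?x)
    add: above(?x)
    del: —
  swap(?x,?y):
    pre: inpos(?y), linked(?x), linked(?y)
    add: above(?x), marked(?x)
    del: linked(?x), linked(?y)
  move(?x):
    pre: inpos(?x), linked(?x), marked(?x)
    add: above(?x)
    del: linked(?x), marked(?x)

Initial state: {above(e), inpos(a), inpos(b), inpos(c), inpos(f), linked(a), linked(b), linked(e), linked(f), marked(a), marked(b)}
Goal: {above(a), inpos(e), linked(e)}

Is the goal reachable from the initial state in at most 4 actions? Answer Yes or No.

1. bind(f)  →  {above(e), above(f), inpos(a), inpos(b), inpos(c), inpos(f), linked(a), linked(b), linked(e), linked(f), marked(a), marked(b)}
2. push(e,f)  →  {inpos(a), inpos(b), inpos(c), inpos(e), linked(a), linked(b), linked(e), linked(f), marked(a), marked(b)}
3. bind(a)  →  {above(a), inpos(a), inpos(b), inpos(c), inpos(e), linked(a), linked(b), linked(e), linked(f), marked(a), marked(b)}
optimal plan length = 3; 3 ≤ 4

Yes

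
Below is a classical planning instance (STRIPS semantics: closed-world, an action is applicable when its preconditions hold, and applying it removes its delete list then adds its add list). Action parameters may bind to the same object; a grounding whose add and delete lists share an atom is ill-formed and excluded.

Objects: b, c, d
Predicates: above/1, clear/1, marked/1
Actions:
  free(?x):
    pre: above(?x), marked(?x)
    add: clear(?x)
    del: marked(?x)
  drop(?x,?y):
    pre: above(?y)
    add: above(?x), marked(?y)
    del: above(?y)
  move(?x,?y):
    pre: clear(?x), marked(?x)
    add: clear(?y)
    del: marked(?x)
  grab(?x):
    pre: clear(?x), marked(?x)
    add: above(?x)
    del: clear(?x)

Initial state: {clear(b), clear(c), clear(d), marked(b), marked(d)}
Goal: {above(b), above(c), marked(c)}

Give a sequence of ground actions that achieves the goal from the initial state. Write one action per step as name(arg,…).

1. grab(b)  →  {above(b), clear(c), clear(d), marked(b), marked(d)}
2. drop(c,b)  →  {above(c), clear(c), clear(d), marked(b), marked(d)}
3. drop(b,c)  →  {above(b), clear(c), clear(d), marked(b), marked(c), marked(d)}
4. grab(c)  →  {above(b), above(c), clear(d), marked(b), marked(c), marked(d)}

grab(b); drop(c,b); drop(b,c); grab(c)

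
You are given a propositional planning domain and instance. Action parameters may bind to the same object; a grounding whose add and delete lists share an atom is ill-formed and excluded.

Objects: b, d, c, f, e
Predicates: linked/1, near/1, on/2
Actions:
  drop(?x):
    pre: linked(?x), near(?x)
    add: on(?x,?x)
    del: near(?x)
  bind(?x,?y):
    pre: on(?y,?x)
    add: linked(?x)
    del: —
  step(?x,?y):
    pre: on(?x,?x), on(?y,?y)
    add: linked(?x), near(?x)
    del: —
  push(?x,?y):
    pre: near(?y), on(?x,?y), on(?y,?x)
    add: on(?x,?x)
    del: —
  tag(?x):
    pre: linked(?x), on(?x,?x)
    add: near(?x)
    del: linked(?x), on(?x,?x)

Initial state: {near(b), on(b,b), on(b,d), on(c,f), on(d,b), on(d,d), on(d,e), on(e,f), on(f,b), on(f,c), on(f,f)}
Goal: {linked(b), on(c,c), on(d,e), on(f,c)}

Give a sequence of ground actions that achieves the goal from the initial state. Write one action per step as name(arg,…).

bind(b,b); step(f,b); push(c,f)

1. bind(b,b)  →  {linked(b), near(b), on(b,b), on(b,d), on(c,f), on(d,b), on(d,d), on(d,e), on(e,f), on(f,b), on(f,c), on(f,f)}
2. step(f,b)  →  {linked(b), linked(f), near(b), near(f), on(b,b), on(b,d), on(c,f), on(d,b), on(d,d), on(d,e), on(e,f), on(f,b), on(f,c), on(f,f)}
3. push(c,f)  →  {linked(b), linked(f), near(b), near(f), on(b,b), on(b,d), on(c,c), on(c,f), on(d,b), on(d,d), on(d,e), on(e,f), on(f,b), on(f,c), on(f,f)}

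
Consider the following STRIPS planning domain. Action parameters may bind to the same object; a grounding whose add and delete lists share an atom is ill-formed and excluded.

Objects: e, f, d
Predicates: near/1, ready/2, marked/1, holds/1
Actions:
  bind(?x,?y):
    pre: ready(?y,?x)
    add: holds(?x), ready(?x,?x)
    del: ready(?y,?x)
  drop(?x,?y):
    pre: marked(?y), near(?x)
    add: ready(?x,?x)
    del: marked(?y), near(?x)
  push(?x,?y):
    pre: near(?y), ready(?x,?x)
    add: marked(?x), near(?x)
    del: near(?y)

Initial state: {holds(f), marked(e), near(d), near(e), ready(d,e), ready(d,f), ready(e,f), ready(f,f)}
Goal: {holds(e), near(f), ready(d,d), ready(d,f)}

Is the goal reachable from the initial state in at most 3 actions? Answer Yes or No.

1. bind(e,d)  →  {holds(e), holds(f), marked(e), near(d), near(e), ready(d,f), ready(e,e), ready(e,f), ready(f,f)}
2. drop(d,e)  →  {holds(e), holds(f), near(e), ready(d,d), ready(d,f), ready(e,e), ready(e,f), ready(f,f)}
3. push(f,e)  →  {holds(e), holds(f), marked(f), near(f), ready(d,d), ready(d,f), ready(e,e), ready(e,f), ready(f,f)}
optimal plan length = 3; 3 ≤ 3

Yes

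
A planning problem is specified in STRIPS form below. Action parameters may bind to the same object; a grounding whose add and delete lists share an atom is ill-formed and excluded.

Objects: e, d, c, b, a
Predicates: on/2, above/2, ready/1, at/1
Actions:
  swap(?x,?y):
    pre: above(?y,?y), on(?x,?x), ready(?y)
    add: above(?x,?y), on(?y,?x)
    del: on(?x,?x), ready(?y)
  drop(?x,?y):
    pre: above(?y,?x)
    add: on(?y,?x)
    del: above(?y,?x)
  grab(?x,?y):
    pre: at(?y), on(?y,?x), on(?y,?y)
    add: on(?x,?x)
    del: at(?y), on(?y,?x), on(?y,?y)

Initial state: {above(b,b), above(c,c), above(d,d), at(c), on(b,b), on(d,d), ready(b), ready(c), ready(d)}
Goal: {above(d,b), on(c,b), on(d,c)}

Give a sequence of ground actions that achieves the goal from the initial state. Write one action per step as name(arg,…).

swap(d,b); swap(b,c); drop(c,c); swap(c,d)

1. swap(d,b)  →  {above(b,b), above(c,c), above(d,b), above(d,d), at(c), on(b,b), on(b,d), ready(c), ready(d)}
2. swap(b,c)  →  {above(b,b), above(b,c), above(c,c), above(d,b), above(d,d), at(c), on(b,d), on(c,b), ready(d)}
3. drop(c,c)  →  {above(b,b), above(b,c), above(d,b), above(d,d), at(c), on(b,d), on(c,b), on(c,c), ready(d)}
4. swap(c,d)  →  {above(b,b), above(b,c), above(c,d), above(d,b), above(d,d), at(c), on(b,d), on(c,b), on(d,c)}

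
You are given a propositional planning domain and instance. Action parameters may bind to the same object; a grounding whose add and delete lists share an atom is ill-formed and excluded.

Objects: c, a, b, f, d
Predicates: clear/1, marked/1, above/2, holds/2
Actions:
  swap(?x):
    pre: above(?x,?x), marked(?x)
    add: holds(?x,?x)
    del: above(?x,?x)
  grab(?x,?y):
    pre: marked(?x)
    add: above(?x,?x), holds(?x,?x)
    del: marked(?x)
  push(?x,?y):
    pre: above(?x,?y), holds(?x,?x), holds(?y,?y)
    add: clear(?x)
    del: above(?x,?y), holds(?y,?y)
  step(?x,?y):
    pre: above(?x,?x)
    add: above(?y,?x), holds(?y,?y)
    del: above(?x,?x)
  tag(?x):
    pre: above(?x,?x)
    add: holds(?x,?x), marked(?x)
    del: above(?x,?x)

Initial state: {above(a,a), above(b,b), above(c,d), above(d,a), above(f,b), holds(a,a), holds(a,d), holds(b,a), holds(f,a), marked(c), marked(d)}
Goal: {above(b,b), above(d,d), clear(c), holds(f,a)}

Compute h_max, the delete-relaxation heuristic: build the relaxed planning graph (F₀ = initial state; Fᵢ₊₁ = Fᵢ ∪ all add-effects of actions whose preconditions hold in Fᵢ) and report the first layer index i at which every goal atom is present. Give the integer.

F0 = init (11 atoms)
F1 = F0 ∪ {above(a,b), above(b,a), above(c,a), above(c,b), above(c,c), above(d,b), above(d,d), above(f,a), clear(a), holds(b,b), holds(c,c), holds(d,d), holds(f,f), marked(a), marked(b)}  (26 atoms)
F2 = F1 ∪ {above(a,c), above(a,d), above(b,c), above(b,d), above(d,c), above(f,c), above(f,d), clear(b), clear(c), clear(d), clear(f)}  (37 atoms)
goal ⊆ F2  ⇒  h_max = 2

2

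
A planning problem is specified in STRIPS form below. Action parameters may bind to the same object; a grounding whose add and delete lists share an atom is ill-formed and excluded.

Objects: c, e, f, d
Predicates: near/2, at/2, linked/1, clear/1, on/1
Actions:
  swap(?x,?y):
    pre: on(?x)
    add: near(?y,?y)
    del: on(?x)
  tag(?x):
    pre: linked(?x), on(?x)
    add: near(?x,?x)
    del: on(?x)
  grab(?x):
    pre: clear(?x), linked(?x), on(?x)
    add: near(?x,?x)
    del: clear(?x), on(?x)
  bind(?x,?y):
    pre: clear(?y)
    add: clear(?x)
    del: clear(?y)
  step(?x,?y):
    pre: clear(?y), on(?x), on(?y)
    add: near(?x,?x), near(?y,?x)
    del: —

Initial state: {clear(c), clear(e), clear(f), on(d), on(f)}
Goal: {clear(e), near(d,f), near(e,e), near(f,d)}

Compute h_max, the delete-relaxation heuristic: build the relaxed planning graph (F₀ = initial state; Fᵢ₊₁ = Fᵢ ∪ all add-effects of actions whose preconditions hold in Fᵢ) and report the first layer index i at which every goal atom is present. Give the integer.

2

F0 = init (5 atoms)
F1 = F0 ∪ {clear(d), near(c,c), near(d,d), near(e,e), near(f,d), near(f,f)}  (11 atoms)
F2 = F1 ∪ {near(d,f)}  (12 atoms)
goal ⊆ F2  ⇒  h_max = 2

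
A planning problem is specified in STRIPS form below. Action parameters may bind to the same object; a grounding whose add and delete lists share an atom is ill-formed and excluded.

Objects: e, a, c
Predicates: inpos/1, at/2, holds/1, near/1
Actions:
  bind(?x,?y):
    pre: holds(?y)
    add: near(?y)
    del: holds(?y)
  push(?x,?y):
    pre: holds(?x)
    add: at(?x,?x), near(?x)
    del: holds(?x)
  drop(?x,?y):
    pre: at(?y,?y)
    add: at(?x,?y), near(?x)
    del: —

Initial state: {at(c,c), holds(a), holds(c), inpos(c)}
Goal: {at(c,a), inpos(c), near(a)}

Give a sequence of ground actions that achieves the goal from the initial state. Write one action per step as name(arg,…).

push(a,e); drop(c,a)

1. push(a,e)  →  {at(a,a), at(c,c), holds(c), inpos(c), near(a)}
2. drop(c,a)  →  {at(a,a), at(c,a), at(c,c), holds(c), inpos(c), near(a), near(c)}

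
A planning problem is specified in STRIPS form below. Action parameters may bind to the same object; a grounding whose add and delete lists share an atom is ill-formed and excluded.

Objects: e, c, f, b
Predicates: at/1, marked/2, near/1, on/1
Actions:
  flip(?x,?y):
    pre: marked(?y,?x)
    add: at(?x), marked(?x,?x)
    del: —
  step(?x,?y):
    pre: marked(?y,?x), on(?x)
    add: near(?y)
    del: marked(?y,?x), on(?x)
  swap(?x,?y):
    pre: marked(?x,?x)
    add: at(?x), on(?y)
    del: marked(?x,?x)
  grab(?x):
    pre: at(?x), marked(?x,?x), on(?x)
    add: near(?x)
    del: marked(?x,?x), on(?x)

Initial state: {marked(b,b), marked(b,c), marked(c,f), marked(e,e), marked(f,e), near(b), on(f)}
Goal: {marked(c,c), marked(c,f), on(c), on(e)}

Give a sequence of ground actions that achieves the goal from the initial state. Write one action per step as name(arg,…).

flip(c,b); swap(e,e); swap(b,c)

1. flip(c,b)  →  {at(c), marked(b,b), marked(b,c), marked(c,c), marked(c,f), marked(e,e), marked(f,e), near(b), on(f)}
2. swap(e,e)  →  {at(c), at(e), marked(b,b), marked(b,c), marked(c,c), marked(c,f), marked(f,e), near(b), on(e), on(f)}
3. swap(b,c)  →  {at(b), at(c), at(e), marked(b,c), marked(c,c), marked(c,f), marked(f,e), near(b), on(c), on(e), on(f)}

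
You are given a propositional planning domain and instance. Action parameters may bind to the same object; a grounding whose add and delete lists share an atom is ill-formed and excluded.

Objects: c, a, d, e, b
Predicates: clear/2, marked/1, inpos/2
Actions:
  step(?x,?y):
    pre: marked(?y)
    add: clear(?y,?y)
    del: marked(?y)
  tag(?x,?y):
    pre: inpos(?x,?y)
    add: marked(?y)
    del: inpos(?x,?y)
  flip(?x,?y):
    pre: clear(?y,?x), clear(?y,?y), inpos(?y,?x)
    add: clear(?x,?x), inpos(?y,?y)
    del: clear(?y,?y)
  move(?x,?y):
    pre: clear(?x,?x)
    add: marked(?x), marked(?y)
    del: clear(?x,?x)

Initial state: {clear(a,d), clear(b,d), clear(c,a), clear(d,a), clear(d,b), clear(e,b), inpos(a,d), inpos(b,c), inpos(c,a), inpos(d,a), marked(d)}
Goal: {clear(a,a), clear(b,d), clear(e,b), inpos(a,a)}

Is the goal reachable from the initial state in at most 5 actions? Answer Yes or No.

1. step(c,d)  →  {clear(a,d), clear(b,d), clear(c,a), clear(d,a), clear(d,b), clear(d,d), clear(e,b), inpos(a,d), inpos(b,c), inpos(c,a), inpos(d,a)}
2. flip(a,d)  →  {clear(a,a), clear(a,d), clear(b,d), clear(c,a), clear(d,a), clear(d,b), clear(e,b), inpos(a,d), inpos(b,c), inpos(c,a), inpos(d,a), inpos(d,d)}
3. flip(d,a)  →  {clear(a,d), clear(b,d), clear(c,a), clear(d,a), clear(d,b), clear(d,d), clear(e,b), inpos(a,a), inpos(a,d), inpos(b,c), inpos(c,a), inpos(d,a), inpos(d,d)}
4. flip(a,d)  →  {clear(a,a), clear(a,d), clear(b,d), clear(c,a), clear(d,a), clear(d,b), clear(e,b), inpos(a,a), inpos(a,d), inpos(b,c), inpos(c,a), inpos(d,a), inpos(d,d)}
optimal plan length = 4; 4 ≤ 5

Yes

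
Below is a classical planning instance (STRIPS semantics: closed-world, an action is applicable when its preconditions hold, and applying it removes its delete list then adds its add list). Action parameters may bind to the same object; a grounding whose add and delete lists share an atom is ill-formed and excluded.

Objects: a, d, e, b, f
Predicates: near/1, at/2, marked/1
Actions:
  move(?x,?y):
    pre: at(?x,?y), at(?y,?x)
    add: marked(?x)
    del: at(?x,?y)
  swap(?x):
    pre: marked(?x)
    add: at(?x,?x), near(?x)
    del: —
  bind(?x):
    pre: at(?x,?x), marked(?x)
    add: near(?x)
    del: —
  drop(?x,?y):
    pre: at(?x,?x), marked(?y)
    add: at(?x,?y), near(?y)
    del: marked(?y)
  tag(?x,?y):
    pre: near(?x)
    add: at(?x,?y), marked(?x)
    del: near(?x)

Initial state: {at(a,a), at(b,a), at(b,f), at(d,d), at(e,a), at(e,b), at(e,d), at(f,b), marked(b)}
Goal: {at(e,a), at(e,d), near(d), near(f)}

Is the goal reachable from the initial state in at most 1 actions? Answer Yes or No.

No

1. move(d,d)  →  {at(a,a), at(b,a), at(b,f), at(e,a), at(e,b), at(e,d), at(f,b), marked(b), marked(d)}
2. move(f,b)  →  {at(a,a), at(b,a), at(b,f), at(e,a), at(e,b), at(e,d), marked(b), marked(d), marked(f)}
3. swap(d)  →  {at(a,a), at(b,a), at(b,f), at(d,d), at(e,a), at(e,b), at(e,d), marked(b), marked(d), marked(f), near(d)}
4. swap(f)  →  {at(a,a), at(b,a), at(b,f), at(d,d), at(e,a), at(e,b), at(e,d), at(f,f), marked(b), marked(d), marked(f), near(d), near(f)}
optimal plan length = 4; 4 > 1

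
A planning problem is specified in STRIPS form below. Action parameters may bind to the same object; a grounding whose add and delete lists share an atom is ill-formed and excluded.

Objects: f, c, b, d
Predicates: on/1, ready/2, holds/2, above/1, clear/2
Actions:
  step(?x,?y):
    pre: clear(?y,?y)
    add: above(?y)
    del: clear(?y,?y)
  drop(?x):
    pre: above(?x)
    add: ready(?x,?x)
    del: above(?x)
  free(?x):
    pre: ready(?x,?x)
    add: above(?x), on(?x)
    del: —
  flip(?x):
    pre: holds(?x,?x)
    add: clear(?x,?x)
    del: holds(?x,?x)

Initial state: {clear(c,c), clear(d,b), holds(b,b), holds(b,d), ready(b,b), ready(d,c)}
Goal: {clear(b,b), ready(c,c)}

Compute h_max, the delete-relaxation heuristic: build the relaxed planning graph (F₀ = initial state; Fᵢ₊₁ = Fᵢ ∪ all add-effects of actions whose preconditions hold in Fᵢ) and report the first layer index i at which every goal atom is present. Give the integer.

2

F0 = init (6 atoms)
F1 = F0 ∪ {above(b), above(c), clear(b,b), on(b)}  (10 atoms)
F2 = F1 ∪ {ready(c,c)}  (11 atoms)
goal ⊆ F2  ⇒  h_max = 2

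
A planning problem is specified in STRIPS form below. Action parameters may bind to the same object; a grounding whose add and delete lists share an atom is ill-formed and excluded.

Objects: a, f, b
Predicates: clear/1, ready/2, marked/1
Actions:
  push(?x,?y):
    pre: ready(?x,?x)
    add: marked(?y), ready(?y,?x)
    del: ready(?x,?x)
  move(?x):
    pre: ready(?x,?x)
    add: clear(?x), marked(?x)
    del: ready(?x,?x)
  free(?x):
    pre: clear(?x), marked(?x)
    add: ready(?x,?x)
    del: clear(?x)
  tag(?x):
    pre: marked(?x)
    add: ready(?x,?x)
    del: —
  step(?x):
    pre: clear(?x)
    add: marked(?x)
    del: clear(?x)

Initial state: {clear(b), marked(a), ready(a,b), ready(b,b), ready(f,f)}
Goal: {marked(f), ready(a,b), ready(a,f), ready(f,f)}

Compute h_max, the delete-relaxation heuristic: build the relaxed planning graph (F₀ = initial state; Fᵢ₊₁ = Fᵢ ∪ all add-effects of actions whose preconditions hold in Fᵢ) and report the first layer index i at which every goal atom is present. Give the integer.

F0 = init (5 atoms)
F1 = F0 ∪ {clear(f), marked(b), marked(f), ready(a,a), ready(a,f), ready(b,f), ready(f,b)}  (12 atoms)
goal ⊆ F1  ⇒  h_max = 1

1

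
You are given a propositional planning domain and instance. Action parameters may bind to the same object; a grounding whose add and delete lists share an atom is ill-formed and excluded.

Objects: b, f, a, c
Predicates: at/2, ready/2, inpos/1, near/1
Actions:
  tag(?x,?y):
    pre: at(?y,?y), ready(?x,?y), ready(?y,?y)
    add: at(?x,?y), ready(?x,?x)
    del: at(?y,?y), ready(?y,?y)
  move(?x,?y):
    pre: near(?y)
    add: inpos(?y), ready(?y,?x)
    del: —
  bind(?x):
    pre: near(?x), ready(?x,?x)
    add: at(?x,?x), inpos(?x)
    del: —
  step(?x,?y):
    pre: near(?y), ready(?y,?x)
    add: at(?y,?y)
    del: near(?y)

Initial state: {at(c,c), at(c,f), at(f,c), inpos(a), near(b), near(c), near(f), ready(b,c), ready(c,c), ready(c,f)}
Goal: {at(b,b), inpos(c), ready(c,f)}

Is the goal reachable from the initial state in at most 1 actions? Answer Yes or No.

No

1. move(b,c)  →  {at(c,c), at(c,f), at(f,c), inpos(a), inpos(c), near(b), near(c), near(f), ready(b,c), ready(c,b), ready(c,c), ready(c,f)}
2. step(c,b)  →  {at(b,b), at(c,c), at(c,f), at(f,c), inpos(a), inpos(c), near(c), near(f), ready(b,c), ready(c,b), ready(c,c), ready(c,f)}
optimal plan length = 2; 2 > 1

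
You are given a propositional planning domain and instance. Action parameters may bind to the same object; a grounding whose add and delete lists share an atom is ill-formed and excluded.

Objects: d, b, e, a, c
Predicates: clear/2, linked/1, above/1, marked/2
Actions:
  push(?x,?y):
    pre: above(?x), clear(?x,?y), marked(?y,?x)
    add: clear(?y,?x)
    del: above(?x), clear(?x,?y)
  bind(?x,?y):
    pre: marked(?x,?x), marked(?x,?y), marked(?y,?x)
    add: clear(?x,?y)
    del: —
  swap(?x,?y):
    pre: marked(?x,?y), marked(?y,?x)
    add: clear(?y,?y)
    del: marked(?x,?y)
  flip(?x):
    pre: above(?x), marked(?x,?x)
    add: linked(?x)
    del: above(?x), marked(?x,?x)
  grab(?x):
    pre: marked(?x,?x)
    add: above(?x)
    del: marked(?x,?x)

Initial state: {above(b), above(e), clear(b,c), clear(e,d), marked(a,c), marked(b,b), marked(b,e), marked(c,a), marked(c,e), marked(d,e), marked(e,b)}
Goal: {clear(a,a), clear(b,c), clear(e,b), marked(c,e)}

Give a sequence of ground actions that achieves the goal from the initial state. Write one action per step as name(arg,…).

1. bind(b,e)  →  {above(b), above(e), clear(b,c), clear(b,e), clear(e,d), marked(a,c), marked(b,b), marked(b,e), marked(c,a), marked(c,e), marked(d,e), marked(e,b)}
2. push(b,e)  →  {above(e), clear(b,c), clear(e,b), clear(e,d), marked(a,c), marked(b,b), marked(b,e), marked(c,a), marked(c,e), marked(d,e), marked(e,b)}
3. swap(c,a)  →  {above(e), clear(a,a), clear(b,c), clear(e,b), clear(e,d), marked(a,c), marked(b,b), marked(b,e), marked(c,e), marked(d,e), marked(e,b)}

bind(b,e); push(b,e); swap(c,a)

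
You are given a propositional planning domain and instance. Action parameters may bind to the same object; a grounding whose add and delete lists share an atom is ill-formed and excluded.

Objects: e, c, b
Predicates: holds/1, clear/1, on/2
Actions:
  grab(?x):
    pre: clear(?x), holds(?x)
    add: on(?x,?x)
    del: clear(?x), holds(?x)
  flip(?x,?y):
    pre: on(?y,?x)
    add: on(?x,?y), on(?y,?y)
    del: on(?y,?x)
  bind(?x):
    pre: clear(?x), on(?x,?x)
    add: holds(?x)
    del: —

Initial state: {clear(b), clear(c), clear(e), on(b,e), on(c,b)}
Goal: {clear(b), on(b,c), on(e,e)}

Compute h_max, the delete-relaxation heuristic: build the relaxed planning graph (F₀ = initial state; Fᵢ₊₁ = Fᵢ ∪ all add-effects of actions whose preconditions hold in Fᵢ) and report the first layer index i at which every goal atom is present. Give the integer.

F0 = init (5 atoms)
F1 = F0 ∪ {on(b,b), on(b,c), on(c,c), on(e,b)}  (9 atoms)
F2 = F1 ∪ {holds(b), holds(c), on(e,e)}  (12 atoms)
goal ⊆ F2  ⇒  h_max = 2

2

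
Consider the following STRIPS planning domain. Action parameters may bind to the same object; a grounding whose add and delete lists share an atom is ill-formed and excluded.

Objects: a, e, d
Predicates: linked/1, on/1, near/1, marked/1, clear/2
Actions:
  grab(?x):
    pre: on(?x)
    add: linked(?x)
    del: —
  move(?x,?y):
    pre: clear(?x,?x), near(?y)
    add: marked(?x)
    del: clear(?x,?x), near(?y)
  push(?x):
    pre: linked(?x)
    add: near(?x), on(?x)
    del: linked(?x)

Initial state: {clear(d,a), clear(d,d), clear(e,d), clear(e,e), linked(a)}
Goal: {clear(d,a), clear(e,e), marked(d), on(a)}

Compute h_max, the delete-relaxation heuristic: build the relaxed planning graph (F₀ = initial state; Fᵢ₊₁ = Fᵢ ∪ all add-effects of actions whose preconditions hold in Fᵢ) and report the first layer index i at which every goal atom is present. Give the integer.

2

F0 = init (5 atoms)
F1 = F0 ∪ {near(a), on(a)}  (7 atoms)
F2 = F1 ∪ {marked(d), marked(e)}  (9 atoms)
goal ⊆ F2  ⇒  h_max = 2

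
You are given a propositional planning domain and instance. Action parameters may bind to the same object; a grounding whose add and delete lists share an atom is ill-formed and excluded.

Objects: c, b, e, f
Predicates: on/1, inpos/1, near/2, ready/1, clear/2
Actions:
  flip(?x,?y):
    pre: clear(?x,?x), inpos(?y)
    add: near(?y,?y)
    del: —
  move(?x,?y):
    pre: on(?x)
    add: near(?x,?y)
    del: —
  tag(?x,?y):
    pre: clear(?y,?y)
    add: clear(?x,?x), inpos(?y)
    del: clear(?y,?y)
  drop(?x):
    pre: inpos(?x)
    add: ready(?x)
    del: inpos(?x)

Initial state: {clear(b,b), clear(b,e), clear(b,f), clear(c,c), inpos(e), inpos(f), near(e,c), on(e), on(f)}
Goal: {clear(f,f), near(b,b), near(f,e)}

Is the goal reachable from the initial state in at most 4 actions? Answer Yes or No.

Yes

1. move(f,e)  →  {clear(b,b), clear(b,e), clear(b,f), clear(c,c), inpos(e), inpos(f), near(e,c), near(f,e), on(e), on(f)}
2. tag(f,b)  →  {clear(b,e), clear(b,f), clear(c,c), clear(f,f), inpos(b), inpos(e), inpos(f), near(e,c), near(f,e), on(e), on(f)}
3. flip(c,b)  →  {clear(b,e), clear(b,f), clear(c,c), clear(f,f), inpos(b), inpos(e), inpos(f), near(b,b), near(e,c), near(f,e), on(e), on(f)}
optimal plan length = 3; 3 ≤ 4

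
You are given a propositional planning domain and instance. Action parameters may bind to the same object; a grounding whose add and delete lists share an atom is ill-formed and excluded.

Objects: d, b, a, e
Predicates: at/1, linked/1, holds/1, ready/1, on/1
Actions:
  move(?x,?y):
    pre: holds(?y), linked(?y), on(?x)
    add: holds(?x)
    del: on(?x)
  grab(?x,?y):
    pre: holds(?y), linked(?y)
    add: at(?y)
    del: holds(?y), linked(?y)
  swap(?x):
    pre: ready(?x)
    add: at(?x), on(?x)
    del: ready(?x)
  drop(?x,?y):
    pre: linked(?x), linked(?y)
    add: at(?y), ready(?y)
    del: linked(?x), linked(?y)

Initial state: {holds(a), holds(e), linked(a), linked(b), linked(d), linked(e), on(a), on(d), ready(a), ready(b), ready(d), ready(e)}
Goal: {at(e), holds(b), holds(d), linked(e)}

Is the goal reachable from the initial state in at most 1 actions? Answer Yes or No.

No

1. move(d,a)  →  {holds(a), holds(d), holds(e), linked(a), linked(b), linked(d), linked(e), on(a), ready(a), ready(b), ready(d), ready(e)}
2. swap(b)  →  {at(b), holds(a), holds(d), holds(e), linked(a), linked(b), linked(d), linked(e), on(a), on(b), ready(a), ready(d), ready(e)}
3. move(b,d)  →  {at(b), holds(a), holds(b), holds(d), holds(e), linked(a), linked(b), linked(d), linked(e), on(a), ready(a), ready(d), ready(e)}
4. swap(e)  →  {at(b), at(e), holds(a), holds(b), holds(d), holds(e), linked(a), linked(b), linked(d), linked(e), on(a), on(e), ready(a), ready(d)}
optimal plan length = 4; 4 > 1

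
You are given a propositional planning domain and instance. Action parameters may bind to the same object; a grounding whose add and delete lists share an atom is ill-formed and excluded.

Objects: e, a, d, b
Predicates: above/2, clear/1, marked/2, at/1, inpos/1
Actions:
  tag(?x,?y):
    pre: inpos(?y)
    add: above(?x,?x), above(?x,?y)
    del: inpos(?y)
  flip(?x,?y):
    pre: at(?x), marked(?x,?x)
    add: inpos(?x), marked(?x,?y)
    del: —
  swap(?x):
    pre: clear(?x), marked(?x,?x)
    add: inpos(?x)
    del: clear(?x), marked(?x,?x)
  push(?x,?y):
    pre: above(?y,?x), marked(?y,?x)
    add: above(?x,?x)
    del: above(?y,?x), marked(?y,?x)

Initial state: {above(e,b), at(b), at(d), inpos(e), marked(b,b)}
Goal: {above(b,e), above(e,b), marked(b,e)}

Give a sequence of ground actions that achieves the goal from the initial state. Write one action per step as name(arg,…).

1. tag(b,e)  →  {above(b,b), above(b,e), above(e,b), at(b), at(d), marked(b,b)}
2. flip(b,e)  →  {above(b,b), above(b,e), above(e,b), at(b), at(d), inpos(b), marked(b,b), marked(b,e)}

tag(b,e); flip(b,e)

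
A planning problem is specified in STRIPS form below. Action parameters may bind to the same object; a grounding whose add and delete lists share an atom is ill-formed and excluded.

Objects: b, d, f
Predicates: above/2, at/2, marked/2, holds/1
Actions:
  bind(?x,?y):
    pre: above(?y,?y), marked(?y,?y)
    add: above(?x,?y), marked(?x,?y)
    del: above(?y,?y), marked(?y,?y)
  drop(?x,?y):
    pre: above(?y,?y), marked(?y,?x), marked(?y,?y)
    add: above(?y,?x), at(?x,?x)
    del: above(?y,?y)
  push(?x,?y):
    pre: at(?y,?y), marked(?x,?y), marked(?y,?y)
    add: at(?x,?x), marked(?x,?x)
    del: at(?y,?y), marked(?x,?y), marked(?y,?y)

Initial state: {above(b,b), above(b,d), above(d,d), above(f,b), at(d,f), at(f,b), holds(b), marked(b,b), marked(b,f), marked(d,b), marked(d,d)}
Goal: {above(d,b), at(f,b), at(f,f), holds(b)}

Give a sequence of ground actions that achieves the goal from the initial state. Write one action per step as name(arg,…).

1. drop(b,d)  →  {above(b,b), above(b,d), above(d,b), above(f,b), at(b,b), at(d,f), at(f,b), holds(b), marked(b,b), marked(b,f), marked(d,b), marked(d,d)}
2. drop(f,b)  →  {above(b,d), above(b,f), above(d,b), above(f,b), at(b,b), at(d,f), at(f,b), at(f,f), holds(b), marked(b,b), marked(b,f), marked(d,b), marked(d,d)}

drop(b,d); drop(f,b)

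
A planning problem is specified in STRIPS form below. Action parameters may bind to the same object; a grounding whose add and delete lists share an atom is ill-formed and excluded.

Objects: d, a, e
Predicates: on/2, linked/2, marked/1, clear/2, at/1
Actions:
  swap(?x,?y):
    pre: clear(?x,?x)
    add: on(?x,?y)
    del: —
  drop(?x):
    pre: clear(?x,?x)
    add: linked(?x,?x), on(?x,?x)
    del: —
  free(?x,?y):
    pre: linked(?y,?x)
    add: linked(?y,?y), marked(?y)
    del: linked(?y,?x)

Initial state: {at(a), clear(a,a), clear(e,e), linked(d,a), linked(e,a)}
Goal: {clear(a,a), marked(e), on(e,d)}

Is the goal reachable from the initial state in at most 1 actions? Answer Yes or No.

1. swap(e,d)  →  {at(a), clear(a,a), clear(e,e), linked(d,a), linked(e,a), on(e,d)}
2. free(a,e)  →  {at(a), clear(a,a), clear(e,e), linked(d,a), linked(e,e), marked(e), on(e,d)}
optimal plan length = 2; 2 > 1

No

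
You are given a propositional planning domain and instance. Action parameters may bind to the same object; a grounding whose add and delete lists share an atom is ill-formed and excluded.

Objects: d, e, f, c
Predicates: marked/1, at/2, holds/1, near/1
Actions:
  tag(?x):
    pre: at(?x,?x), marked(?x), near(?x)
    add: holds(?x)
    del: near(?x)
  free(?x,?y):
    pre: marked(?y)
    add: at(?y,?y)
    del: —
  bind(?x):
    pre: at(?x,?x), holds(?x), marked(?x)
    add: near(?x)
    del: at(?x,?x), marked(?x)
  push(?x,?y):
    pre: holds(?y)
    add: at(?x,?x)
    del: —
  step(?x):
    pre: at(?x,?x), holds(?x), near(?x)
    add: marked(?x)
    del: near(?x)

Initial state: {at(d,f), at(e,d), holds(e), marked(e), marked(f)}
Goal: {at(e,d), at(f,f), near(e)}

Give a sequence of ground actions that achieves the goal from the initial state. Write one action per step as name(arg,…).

free(d,e); free(d,f); bind(e)

1. free(d,e)  →  {at(d,f), at(e,d), at(e,e), holds(e), marked(e), marked(f)}
2. free(d,f)  →  {at(d,f), at(e,d), at(e,e), at(f,f), holds(e), marked(e), marked(f)}
3. bind(e)  →  {at(d,f), at(e,d), at(f,f), holds(e), marked(f), near(e)}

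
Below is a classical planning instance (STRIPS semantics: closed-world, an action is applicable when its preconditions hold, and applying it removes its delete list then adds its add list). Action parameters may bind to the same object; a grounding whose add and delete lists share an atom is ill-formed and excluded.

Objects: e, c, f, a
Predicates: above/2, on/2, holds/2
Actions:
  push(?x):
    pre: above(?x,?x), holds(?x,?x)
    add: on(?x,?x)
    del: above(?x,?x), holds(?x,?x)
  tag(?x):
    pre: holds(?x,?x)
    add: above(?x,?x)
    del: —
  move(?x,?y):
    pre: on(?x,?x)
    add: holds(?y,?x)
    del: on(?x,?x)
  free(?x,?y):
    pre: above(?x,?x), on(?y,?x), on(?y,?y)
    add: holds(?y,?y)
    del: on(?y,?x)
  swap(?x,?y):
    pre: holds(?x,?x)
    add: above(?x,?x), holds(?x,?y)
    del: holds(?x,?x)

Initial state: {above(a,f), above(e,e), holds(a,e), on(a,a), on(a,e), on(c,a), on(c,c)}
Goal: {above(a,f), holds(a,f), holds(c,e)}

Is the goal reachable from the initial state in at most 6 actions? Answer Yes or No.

Yes

1. move(c,c)  →  {above(a,f), above(e,e), holds(a,e), holds(c,c), on(a,a), on(a,e), on(c,a)}
2. move(a,a)  →  {above(a,f), above(e,e), holds(a,a), holds(a,e), holds(c,c), on(a,e), on(c,a)}
3. swap(c,e)  →  {above(a,f), above(c,c), above(e,e), holds(a,a), holds(a,e), holds(c,e), on(a,e), on(c,a)}
4. swap(a,f)  →  {above(a,a), above(a,f), above(c,c), above(e,e), holds(a,e), holds(a,f), holds(c,e), on(a,e), on(c,a)}
optimal plan length = 4; 4 ≤ 6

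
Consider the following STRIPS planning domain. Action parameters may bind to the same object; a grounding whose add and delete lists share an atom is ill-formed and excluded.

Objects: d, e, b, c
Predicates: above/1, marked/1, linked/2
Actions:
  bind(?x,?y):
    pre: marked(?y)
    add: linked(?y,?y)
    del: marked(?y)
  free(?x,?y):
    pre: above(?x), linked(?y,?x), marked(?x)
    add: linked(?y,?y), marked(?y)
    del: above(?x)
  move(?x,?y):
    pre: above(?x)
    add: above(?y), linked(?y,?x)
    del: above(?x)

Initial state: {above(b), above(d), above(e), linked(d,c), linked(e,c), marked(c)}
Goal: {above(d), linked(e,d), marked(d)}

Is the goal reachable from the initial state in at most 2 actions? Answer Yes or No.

No

1. move(d,e)  →  {above(b), above(e), linked(d,c), linked(e,c), linked(e,d), marked(c)}
2. move(e,d)  →  {above(b), above(d), linked(d,c), linked(d,e), linked(e,c), linked(e,d), marked(c)}
3. move(b,c)  →  {above(c), above(d), linked(c,b), linked(d,c), linked(d,e), linked(e,c), linked(e,d), marked(c)}
4. free(c,d)  →  {above(d), linked(c,b), linked(d,c), linked(d,d), linked(d,e), linked(e,c), linked(e,d), marked(c), marked(d)}
optimal plan length = 4; 4 > 2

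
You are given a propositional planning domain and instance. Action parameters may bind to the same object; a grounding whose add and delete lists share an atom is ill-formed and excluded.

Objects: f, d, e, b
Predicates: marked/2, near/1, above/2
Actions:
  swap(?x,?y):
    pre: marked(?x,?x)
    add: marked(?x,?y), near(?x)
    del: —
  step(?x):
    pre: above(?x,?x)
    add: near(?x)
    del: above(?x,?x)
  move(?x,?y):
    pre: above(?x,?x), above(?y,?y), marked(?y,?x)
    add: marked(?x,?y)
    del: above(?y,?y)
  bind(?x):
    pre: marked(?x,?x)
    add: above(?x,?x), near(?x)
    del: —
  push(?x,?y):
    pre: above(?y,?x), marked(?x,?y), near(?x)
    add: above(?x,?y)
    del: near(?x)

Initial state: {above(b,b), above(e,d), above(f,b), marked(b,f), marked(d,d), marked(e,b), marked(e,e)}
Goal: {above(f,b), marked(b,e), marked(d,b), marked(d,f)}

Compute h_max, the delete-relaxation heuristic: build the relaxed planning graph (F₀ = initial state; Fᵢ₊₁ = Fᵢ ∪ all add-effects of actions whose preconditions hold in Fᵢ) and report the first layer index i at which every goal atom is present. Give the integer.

2

F0 = init (7 atoms)
F1 = F0 ∪ {above(d,d), above(e,e), marked(d,b), marked(d,e), marked(d,f), marked(e,d), marked(e,f), near(b), near(d), near(e)}  (17 atoms)
F2 = F1 ∪ {above(b,f), above(d,e), marked(b,d), marked(b,e)}  (21 atoms)
goal ⊆ F2  ⇒  h_max = 2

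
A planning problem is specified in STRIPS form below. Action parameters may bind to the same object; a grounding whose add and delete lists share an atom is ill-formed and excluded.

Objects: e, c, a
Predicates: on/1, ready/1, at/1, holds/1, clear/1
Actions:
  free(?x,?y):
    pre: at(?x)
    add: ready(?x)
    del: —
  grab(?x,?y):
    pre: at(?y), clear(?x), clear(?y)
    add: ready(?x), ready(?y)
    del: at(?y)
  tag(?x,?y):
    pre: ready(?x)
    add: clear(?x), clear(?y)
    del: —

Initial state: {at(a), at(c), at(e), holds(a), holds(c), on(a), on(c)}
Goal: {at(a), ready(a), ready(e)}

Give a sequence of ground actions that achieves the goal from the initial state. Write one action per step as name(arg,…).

free(e,e); free(a,e)

1. free(e,e)  →  {at(a), at(c), at(e), holds(a), holds(c), on(a), on(c), ready(e)}
2. free(a,e)  →  {at(a), at(c), at(e), holds(a), holds(c), on(a), on(c), ready(a), ready(e)}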